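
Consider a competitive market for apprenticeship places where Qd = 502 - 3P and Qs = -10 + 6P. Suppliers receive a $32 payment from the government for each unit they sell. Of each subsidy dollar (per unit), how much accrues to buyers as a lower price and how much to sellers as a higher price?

Pre-subsidy: 502 - 3P = -10 + 6P gives P* = 512/9, Q* = 994/3.
With the subsidy, sellers receive Ps = Pb + 32 for each unit, where Pb is the price buyers pay.
Supply in terms of Pb becomes Qs = -10 + 6(Pb + 32) = 182 + 6Pb. Setting this equal to demand: 502 - 3Pb = 182 + 6Pb, so Pb = 320/9.
Sellers receive Ps = 320/9 + 32 = 608/9; Q' = 502 − 3·(320/9) = 1186/3.
Buyers' price falls by P* − Pb = 512/9 − 320/9 = 64/3; sellers' price rises by Ps − P* = 608/9 − 512/9 = 32/3.

Buyers gain 64/3 per unit; sellers gain 32/3 per unit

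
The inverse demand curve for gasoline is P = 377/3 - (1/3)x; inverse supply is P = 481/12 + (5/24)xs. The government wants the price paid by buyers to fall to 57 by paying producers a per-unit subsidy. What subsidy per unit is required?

Required subsidy s = 26 per unit

At a buyer price of 57, quantity demanded is 377 − 3·57 = 206.
Sellers supply 206 only when they receive Ps = 481/12 + (5/24)·206 = 83.
s = Ps − Pb = 83 − 57 = 26.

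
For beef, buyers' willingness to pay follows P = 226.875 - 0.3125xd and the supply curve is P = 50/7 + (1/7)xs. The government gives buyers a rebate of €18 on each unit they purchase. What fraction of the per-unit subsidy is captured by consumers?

Pre-subsidy: 226.875 - 0.3125x = 50/7 + (1/7)x gives x* = 24610/51 and P* = 3880/51.
With the rebate, buyers effectively pay Pb = Ps − 18, where Ps is the price sellers receive.
On the curves, Pb = 226.875 - 0.3125x and Ps = 50/7 + (1/7)x; the wedge Ps − Pb = 18 gives 50/7 + (1/7)x − (226.875 - 0.3125x) = 18, so x' = 26626/51.
Then Pb = 226.875 − 0.3125·(26626/51) = 3250/51 and Ps = 50/7 + (1/7)·(26626/51) = 4168/51.
Buyers' price falls by P* − Pb = 3880/51 − 3250/51 = 210/17; sellers' price rises by Ps − P* = 4168/51 − 3880/51 = 96/17.
So consumers capture (210/17)/18 = 35/51 of each unit of subsidy.

Consumer share = 35/51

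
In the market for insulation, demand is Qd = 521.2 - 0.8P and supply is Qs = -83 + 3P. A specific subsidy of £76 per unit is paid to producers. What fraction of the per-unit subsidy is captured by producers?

Producer share = 4/19

Pre-subsidy: 521.2 - 0.8P = -83 + 3P gives P* = 159, Q* = 394.
With the subsidy, sellers receive Ps = Pb + 76 for each unit, where Pb is the price buyers pay.
Supply in terms of Pb becomes Qs = -83 + 3(Pb + 76) = 145 + 3Pb. Setting this equal to demand: 521.2 - 0.8Pb = 145 + 3Pb, so Pb = 99.
Sellers receive Ps = 99 + 76 = 175; Q' = 521.2 − 0.8·99 = 442.
Buyers' price falls by P* − Pb = 159 − 99 = 60; sellers' price rises by Ps − P* = 175 − 159 = 16.
So producers capture 16/76 = 4/19 of each unit of subsidy.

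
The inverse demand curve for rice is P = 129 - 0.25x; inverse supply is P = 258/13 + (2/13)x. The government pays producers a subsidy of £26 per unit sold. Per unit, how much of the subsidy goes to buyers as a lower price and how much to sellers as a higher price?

Pre-subsidy: 129 - 0.25x = 258/13 + (2/13)x gives x* = 1892/7 and P* = 430/7.
With the subsidy, sellers receive Ps = Pb + 26 for each unit, where Pb is the price buyers pay.
On the curves, Pb = 129 - 0.25x and Ps = 258/13 + (2/13)x; the wedge Ps − Pb = 26 gives 258/13 + (2/13)x − (129 - 0.25x) = 26, so x' = 1004/3.
Then Pb = 129 − 0.25·(1004/3) = 136/3 and Ps = 258/13 + (2/13)·(1004/3) = 214/3.
Buyers' price falls by P* − Pb = 430/7 − 136/3 = 338/21; sellers' price rises by Ps − P* = 214/3 − 430/7 = 208/21.

Buyers gain 338/21 per unit; sellers gain 208/21 per unit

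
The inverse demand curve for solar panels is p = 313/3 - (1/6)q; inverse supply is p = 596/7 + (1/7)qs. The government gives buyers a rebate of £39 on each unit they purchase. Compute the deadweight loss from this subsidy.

Deadweight loss = £2457

Pre-subsidy: 313/3 - (1/6)q = 596/7 + (1/7)q gives q* = 62 and p* = 94.
With the rebate, buyers effectively pay pb = ps − 39, where ps is the price sellers receive.
On the curves, pb = 313/3 - (1/6)q and ps = 596/7 + (1/7)q; the wedge ps − pb = 39 gives 596/7 + (1/7)q − (313/3 - (1/6)q) = 39, so q' = 188.
Then pb = 313/3 − (1/6)·188 = 73 and ps = 596/7 + (1/7)·188 = 112.
The subsidy expands output by 188 − 62 = 126 past the efficient level; on those units the gap between marginal cost and willingness to pay runs from 0 up to 39.
DWL = ½ × 39 × 126 = 2457.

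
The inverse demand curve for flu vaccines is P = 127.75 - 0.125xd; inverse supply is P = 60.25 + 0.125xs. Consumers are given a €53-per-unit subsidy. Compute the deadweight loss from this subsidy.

Deadweight loss = €5618

Pre-subsidy: 127.75 - 0.125x = 60.25 + 0.125x gives x* = 270 and P* = 94.
With the rebate, buyers effectively pay Pb = Ps − 53, where Ps is the price sellers receive.
On the curves, Pb = 127.75 - 0.125x and Ps = 60.25 + 0.125x; the wedge Ps − Pb = 53 gives 60.25 + 0.125x − (127.75 - 0.125x) = 53, so x' = 482.
Then Pb = 127.75 − 0.125·482 = 67.5 and Ps = 60.25 + 0.125·482 = 120.5.
The subsidy expands output by 482 − 270 = 212 past the efficient level; on those units the gap between marginal cost and willingness to pay runs from 0 up to 53.
DWL = ½ × 53 × 212 = 5618.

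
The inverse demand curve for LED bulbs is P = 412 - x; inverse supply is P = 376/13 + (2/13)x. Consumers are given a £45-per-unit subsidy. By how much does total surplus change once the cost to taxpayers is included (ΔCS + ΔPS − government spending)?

Net change in total surplus = -£877.5

Pre-subsidy: 412 - x = 376/13 + (2/13)x gives x* = 332 and P* = 80.
With the rebate, buyers effectively pay Pb = Ps − 45, where Ps is the price sellers receive.
On the curves, Pb = 412 - x and Ps = 376/13 + (2/13)x; the wedge Ps − Pb = 45 gives 376/13 + (2/13)x − (412 - x) = 45, so x' = 371.
Then Pb = 412 − 1·371 = 41 and Ps = 376/13 + (2/13)·371 = 86.
ΔCS = ½(332 + 371)(80 − 41) = 13708.5; ΔPS = ½(332 + 371)(86 − 80) = 2109.
Government spending = 45 × 371 = 16695.
Net change = 13708.5 + 2109 − 16695 = -877.5. The loss equals the DWL triangle ½·45·39.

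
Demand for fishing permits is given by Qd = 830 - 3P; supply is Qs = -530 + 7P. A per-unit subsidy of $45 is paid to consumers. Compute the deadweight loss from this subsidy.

Deadweight loss = $2126.25

Pre-subsidy: 830 - 3P = -530 + 7P gives P* = 136, Q* = 422.
With the rebate, buyers effectively pay Pb = Ps − 45, where Ps is the price sellers receive.
Demand in terms of Ps becomes Qd = 830 − 3(Ps − 45) = 965 - 3Ps. Setting this equal to supply: 965 - 3Ps = -530 + 7Ps, so Ps = 149.5.
Buyers pay Pb = 149.5 − 45 = 104.5; Q' = -530 + 7·149.5 = 516.5.
The subsidy expands output by 516.5 − 422 = 94.5 past the efficient level; on those units the gap between marginal cost and willingness to pay runs from 0 up to 45.
DWL = ½ × 45 × 94.5 = 2126.25.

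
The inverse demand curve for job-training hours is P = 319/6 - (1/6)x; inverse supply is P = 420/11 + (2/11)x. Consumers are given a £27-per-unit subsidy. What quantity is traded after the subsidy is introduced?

x' = 2771/23

Pre-subsidy: 319/6 - (1/6)x = 420/11 + (2/11)x gives x* = 43 and P* = 46.
With the rebate, buyers effectively pay Pb = Ps − 27, where Ps is the price sellers receive.
On the curves, Pb = 319/6 - (1/6)x and Ps = 420/11 + (2/11)x; the wedge Ps − Pb = 27 gives 420/11 + (2/11)x − (319/6 - (1/6)x) = 27, so x' = 2771/23.
Then Pb = 319/6 − (1/6)·(2771/23) = 761/23 and Ps = 420/11 + (2/11)·(2771/23) = 1382/23.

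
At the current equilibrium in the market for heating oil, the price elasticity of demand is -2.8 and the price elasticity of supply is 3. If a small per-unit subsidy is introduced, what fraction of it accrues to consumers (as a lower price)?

Consumer share = 15/29

For a small subsidy around the equilibrium, the benefit split depends on the relative slopes, which at a point are proportional to the elasticities.
Buyer share = εs/(εs + |εd|) = 3/(3 + 2.8) = 15/29; seller share = |εd|/(εs + |εd|) = 14/29.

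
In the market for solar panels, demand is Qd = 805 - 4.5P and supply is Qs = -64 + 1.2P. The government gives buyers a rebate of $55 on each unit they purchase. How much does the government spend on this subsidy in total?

Government cost = 178750/19

Pre-subsidy: 805 - 4.5P = -64 + 1.2P gives P* = 8690/57, Q* = 2260/19.
With the rebate, buyers effectively pay Pb = Ps − 55, where Ps is the price sellers receive.
Demand in terms of Ps becomes Qd = 805 − 4.5(Ps − 55) = 1052.5 - 4.5Ps. Setting this equal to supply: 1052.5 - 4.5Ps = -64 + 1.2Ps, so Ps = 11165/57.
Buyers pay Pb = 11165/57 − 55 = 8030/57; Q' = -64 + 1.2·(11165/57) = 3250/19.
Government outlay = subsidy × quantity = 55 × 3250/19 = 178750/19.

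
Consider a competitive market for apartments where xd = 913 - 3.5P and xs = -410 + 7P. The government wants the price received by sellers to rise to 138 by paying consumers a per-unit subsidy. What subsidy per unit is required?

At a seller price of 138, quantity supplied is -410 + 7·138 = 556.
Buyers absorb 556 only when they pay Pb with 913 − 3.5·Pb = 556, i.e. Pb = 102.
s = Ps − Pb = 138 − 102 = 36.

Required subsidy s = 36 per unit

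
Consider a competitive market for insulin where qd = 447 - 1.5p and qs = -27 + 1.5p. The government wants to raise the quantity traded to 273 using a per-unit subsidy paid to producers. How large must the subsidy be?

At q = 273, invert demand for the buyer price: pb = (447 − 273)/1.5 = 116; invert supply for the seller price: ps = (273 − (-27))/1.5 = 200.
The subsidy must fill the gap: s = ps − pb = 200 − 116 = 84.

Required subsidy s = 84 per unit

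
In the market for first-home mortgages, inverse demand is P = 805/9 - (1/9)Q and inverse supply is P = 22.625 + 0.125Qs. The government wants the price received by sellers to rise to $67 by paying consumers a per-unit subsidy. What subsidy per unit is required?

Required subsidy s = $17 per unit

At a seller price of 67, quantity supplied is -181 + 8·67 = 355.
Buyers absorb 355 only when they pay Pb = 805/9 − (1/9)·355 = 50.
s = Ps − Pb = 67 − 50 = 17.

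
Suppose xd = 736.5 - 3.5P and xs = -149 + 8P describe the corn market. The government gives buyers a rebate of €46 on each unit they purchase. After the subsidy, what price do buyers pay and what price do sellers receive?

Buyers pay €45; sellers receive €91

Pre-subsidy: 736.5 - 3.5P = -149 + 8P gives P* = 77, x* = 467.
With the rebate, buyers effectively pay Pb = Ps − 46, where Ps is the price sellers receive.
Demand in terms of Ps becomes xd = 736.5 − 3.5(Ps − 46) = 897.5 - 3.5Ps. Setting this equal to supply: 897.5 - 3.5Ps = -149 + 8Ps, so Ps = 91.
Buyers pay Pb = 91 − 46 = 45; x' = -149 + 8·91 = 579.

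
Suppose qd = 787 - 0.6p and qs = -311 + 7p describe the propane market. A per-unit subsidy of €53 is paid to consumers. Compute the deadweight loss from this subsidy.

Deadweight loss = 58989/76

Pre-subsidy: 787 - 0.6p = -311 + 7p gives p* = 2745/19, q* = 13306/19.
With the rebate, buyers effectively pay pb = ps − 53, where ps is the price sellers receive.
Demand in terms of ps becomes qd = 787 − 0.6(ps − 53) = 818.8 - 0.6ps. Setting this equal to supply: 818.8 - 0.6ps = -311 + 7ps, so ps = 5649/38.
Buyers pay pb = 5649/38 − 53 = 3635/38; q' = -311 + 7·(5649/38) = 27725/38.
The subsidy expands output by 27725/38 − 13306/19 = 1113/38 past the efficient level; on those units the gap between marginal cost and willingness to pay runs from 0 up to 53.
DWL = ½ × 53 × 1113/38 = 58989/76.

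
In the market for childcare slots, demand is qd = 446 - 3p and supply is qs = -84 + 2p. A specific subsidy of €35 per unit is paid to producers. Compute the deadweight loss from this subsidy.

Deadweight loss = €735

Pre-subsidy: 446 - 3p = -84 + 2p gives p* = 106, q* = 128.
With the subsidy, sellers receive ps = pb + 35 for each unit, where pb is the price buyers pay.
Supply in terms of pb becomes qs = -84 + 2(pb + 35) = -14 + 2pb. Setting this equal to demand: 446 - 3pb = -14 + 2pb, so pb = 92.
Sellers receive ps = 92 + 35 = 127; q' = 446 − 3·92 = 170.
The subsidy expands output by 170 − 128 = 42 past the efficient level; on those units the gap between marginal cost and willingness to pay runs from 0 up to 35.
DWL = ½ × 35 × 42 = 735.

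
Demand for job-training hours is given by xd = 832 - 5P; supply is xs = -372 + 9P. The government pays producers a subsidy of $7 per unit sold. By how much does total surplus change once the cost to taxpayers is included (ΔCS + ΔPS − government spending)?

Net change in total surplus = -$78.75

Pre-subsidy: 832 - 5P = -372 + 9P gives P* = 86, x* = 402.
With the subsidy, sellers receive Ps = Pb + 7 for each unit, where Pb is the price buyers pay.
Supply in terms of Pb becomes xs = -372 + 9(Pb + 7) = -309 + 9Pb. Setting this equal to demand: 832 - 5Pb = -309 + 9Pb, so Pb = 81.5.
Sellers receive Ps = 81.5 + 7 = 88.5; x' = 832 − 5·81.5 = 424.5.
ΔCS = ½(402 + 424.5)(86 − 81.5) = 1859.625; ΔPS = ½(402 + 424.5)(88.5 − 86) = 1033.125.
Government spending = 7 × 424.5 = 2971.5.
Net change = 1859.625 + 1033.125 − 2971.5 = -78.75. The loss equals the DWL triangle ½·7·22.5.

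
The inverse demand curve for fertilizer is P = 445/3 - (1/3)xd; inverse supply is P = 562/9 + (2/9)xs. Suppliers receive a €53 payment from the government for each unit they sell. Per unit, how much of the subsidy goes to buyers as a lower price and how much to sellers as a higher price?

Pre-subsidy: 445/3 - (1/3)x = 562/9 + (2/9)x gives x* = 154.6 and P* = 96.8.
With the subsidy, sellers receive Ps = Pb + 53 for each unit, where Pb is the price buyers pay.
On the curves, Pb = 445/3 - (1/3)x and Ps = 562/9 + (2/9)x; the wedge Ps − Pb = 53 gives 562/9 + (2/9)x − (445/3 - (1/3)x) = 53, so x' = 250.
Then Pb = 445/3 − (1/3)·250 = 65 and Ps = 562/9 + (2/9)·250 = 118.
Buyers' price falls by P* − Pb = 96.8 − 65 = 31.8; sellers' price rises by Ps − P* = 118 − 96.8 = 21.2.

Buyers gain €31.8 per unit; sellers gain €21.2 per unit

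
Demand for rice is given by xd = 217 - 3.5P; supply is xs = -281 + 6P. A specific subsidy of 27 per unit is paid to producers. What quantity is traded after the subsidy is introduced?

Pre-subsidy: 217 - 3.5P = -281 + 6P gives P* = 996/19, x* = 637/19.
With the subsidy, sellers receive Ps = Pb + 27 for each unit, where Pb is the price buyers pay.
Supply in terms of Pb becomes xs = -281 + 6(Pb + 27) = -119 + 6Pb. Setting this equal to demand: 217 - 3.5Pb = -119 + 6Pb, so Pb = 672/19.
Sellers receive Ps = 672/19 + 27 = 1185/19; x' = 217 − 3.5·(672/19) = 1771/19.

x' = 1771/19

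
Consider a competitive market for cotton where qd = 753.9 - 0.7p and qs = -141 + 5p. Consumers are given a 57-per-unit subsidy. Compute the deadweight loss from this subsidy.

Pre-subsidy: 753.9 - 0.7p = -141 + 5p gives p* = 157, q* = 644.
With the rebate, buyers effectively pay pb = ps − 57, where ps is the price sellers receive.
Demand in terms of ps becomes qd = 753.9 − 0.7(ps − 57) = 793.8 - 0.7ps. Setting this equal to supply: 793.8 - 0.7ps = -141 + 5ps, so ps = 164.
Buyers pay pb = 164 − 57 = 107; q' = -141 + 5·164 = 679.
The subsidy expands output by 679 − 644 = 35 past the efficient level; on those units the gap between marginal cost and willingness to pay runs from 0 up to 57.
DWL = ½ × 57 × 35 = 997.5.

Deadweight loss = 997.5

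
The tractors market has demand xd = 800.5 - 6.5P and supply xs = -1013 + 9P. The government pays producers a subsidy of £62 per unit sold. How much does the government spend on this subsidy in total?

Government cost = £16988

Pre-subsidy: 800.5 - 6.5P = -1013 + 9P gives P* = 117, x* = 40.
With the subsidy, sellers receive Ps = Pb + 62 for each unit, where Pb is the price buyers pay.
Supply in terms of Pb becomes xs = -1013 + 9(Pb + 62) = -455 + 9Pb. Setting this equal to demand: 800.5 - 6.5Pb = -455 + 9Pb, so Pb = 81.
Sellers receive Ps = 81 + 62 = 143; x' = 800.5 − 6.5·81 = 274.
Government outlay = subsidy × quantity = 62 × 274 = 16988.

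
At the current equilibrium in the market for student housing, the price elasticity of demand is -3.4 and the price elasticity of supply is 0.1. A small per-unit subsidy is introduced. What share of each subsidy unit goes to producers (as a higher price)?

For a small subsidy around the equilibrium, the benefit split depends on the relative slopes, which at a point are proportional to the elasticities.
Buyer share = εs/(εs + |εd|) = 0.1/(0.1 + 3.4) = 1/35; seller share = |εd|/(εs + |εd|) = 34/35.
So producers capture 34/35 of the subsidy.

Producer share = 34/35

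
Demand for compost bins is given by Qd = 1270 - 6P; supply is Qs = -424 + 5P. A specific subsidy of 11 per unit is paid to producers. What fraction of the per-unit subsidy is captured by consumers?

Consumer share = 5/11

Pre-subsidy: 1270 - 6P = -424 + 5P gives P* = 154, Q* = 346.
With the subsidy, sellers receive Ps = Pb + 11 for each unit, where Pb is the price buyers pay.
Supply in terms of Pb becomes Qs = -424 + 5(Pb + 11) = -369 + 5Pb. Setting this equal to demand: 1270 - 6Pb = -369 + 5Pb, so Pb = 149.
Sellers receive Ps = 149 + 11 = 160; Q' = 1270 − 6·149 = 376.
Buyers' price falls by P* − Pb = 154 − 149 = 5; sellers' price rises by Ps − P* = 160 − 154 = 6.
So consumers capture 5/11 = 5/11 of each unit of subsidy.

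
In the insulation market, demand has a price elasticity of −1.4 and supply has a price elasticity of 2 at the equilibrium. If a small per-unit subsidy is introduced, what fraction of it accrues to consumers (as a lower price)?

For a small subsidy around the equilibrium, the benefit split depends on the relative slopes, which at a point are proportional to the elasticities.
Buyer share = εs/(εs + |εd|) = 2/(2 + 1.4) = 10/17; seller share = |εd|/(εs + |εd|) = 7/17.

Consumer share = 10/17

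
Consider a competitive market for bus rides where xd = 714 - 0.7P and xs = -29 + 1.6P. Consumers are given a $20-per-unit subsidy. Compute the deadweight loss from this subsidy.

Deadweight loss = 2240/23

Pre-subsidy: 714 - 0.7P = -29 + 1.6P gives P* = 7430/23, x* = 11221/23.
With the rebate, buyers effectively pay Pb = Ps − 20, where Ps is the price sellers receive.
Demand in terms of Ps becomes xd = 714 − 0.7(Ps − 20) = 728 - 0.7Ps. Setting this equal to supply: 728 - 0.7Ps = -29 + 1.6Ps, so Ps = 7570/23.
Buyers pay Pb = 7570/23 − 20 = 7110/23; x' = -29 + 1.6·(7570/23) = 11445/23.
The subsidy expands output by 11445/23 − 11221/23 = 224/23 past the efficient level; on those units the gap between marginal cost and willingness to pay runs from 0 up to 20.
DWL = ½ × 20 × 224/23 = 2240/23.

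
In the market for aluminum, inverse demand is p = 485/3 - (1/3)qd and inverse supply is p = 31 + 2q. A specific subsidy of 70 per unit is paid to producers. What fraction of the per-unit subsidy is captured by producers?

Pre-subsidy: 485/3 - (1/3)q = 31 + 2q gives q* = 56 and p* = 143.
With the subsidy, sellers receive ps = pb + 70 for each unit, where pb is the price buyers pay.
On the curves, pb = 485/3 - (1/3)q and ps = 31 + 2q; the wedge ps − pb = 70 gives 31 + 2q − (485/3 - (1/3)q) = 70, so q' = 86.
Then pb = 485/3 − (1/3)·86 = 133 and ps = 31 + 2·86 = 203.
Buyers' price falls by p* − pb = 143 − 133 = 10; sellers' price rises by ps − p* = 203 − 143 = 60.
So producers capture 60/70 = 6/7 of each unit of subsidy.

Producer share = 6/7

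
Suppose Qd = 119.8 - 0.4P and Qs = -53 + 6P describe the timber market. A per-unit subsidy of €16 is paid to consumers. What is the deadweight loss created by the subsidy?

Pre-subsidy: 119.8 - 0.4P = -53 + 6P gives P* = 27, Q* = 109.
With the rebate, buyers effectively pay Pb = Ps − 16, where Ps is the price sellers receive.
Demand in terms of Ps becomes Qd = 119.8 − 0.4(Ps − 16) = 126.2 - 0.4Ps. Setting this equal to supply: 126.2 - 0.4Ps = -53 + 6Ps, so Ps = 28.
Buyers pay Pb = 28 − 16 = 12; Q' = -53 + 6·28 = 115.
The subsidy expands output by 115 − 109 = 6 past the efficient level; on those units the gap between marginal cost and willingness to pay runs from 0 up to 16.
DWL = ½ × 16 × 6 = 48.

Deadweight loss = €48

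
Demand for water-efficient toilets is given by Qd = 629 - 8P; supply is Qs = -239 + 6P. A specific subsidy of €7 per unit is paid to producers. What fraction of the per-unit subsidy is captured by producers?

Producer share = 4/7

Pre-subsidy: 629 - 8P = -239 + 6P gives P* = 62, Q* = 133.
With the subsidy, sellers receive Ps = Pb + 7 for each unit, where Pb is the price buyers pay.
Supply in terms of Pb becomes Qs = -239 + 6(Pb + 7) = -197 + 6Pb. Setting this equal to demand: 629 - 8Pb = -197 + 6Pb, so Pb = 59.
Sellers receive Ps = 59 + 7 = 66; Q' = 629 − 8·59 = 157.
Buyers' price falls by P* − Pb = 62 − 59 = 3; sellers' price rises by Ps − P* = 66 − 62 = 4.
So producers capture 4/7 = 4/7 of each unit of subsidy.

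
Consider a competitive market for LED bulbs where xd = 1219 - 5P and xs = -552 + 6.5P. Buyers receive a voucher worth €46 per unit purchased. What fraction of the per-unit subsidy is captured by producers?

Producer share = 10/23

Pre-subsidy: 1219 - 5P = -552 + 6.5P gives P* = 154, x* = 449.
With the rebate, buyers effectively pay Pb = Ps − 46, where Ps is the price sellers receive.
Demand in terms of Ps becomes xd = 1219 − 5(Ps − 46) = 1449 - 5Ps. Setting this equal to supply: 1449 - 5Ps = -552 + 6.5Ps, so Ps = 174.
Buyers pay Pb = 174 − 46 = 128; x' = -552 + 6.5·174 = 579.
Buyers' price falls by P* − Pb = 154 − 128 = 26; sellers' price rises by Ps − P* = 174 − 154 = 20.
So producers capture 20/46 = 10/23 of each unit of subsidy.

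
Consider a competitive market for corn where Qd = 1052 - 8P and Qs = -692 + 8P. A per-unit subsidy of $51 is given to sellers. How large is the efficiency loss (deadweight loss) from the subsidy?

Pre-subsidy: 1052 - 8P = -692 + 8P gives P* = 109, Q* = 180.
With the subsidy, sellers receive Ps = Pb + 51 for each unit, where Pb is the price buyers pay.
Supply in terms of Pb becomes Qs = -692 + 8(Pb + 51) = -284 + 8Pb. Setting this equal to demand: 1052 - 8Pb = -284 + 8Pb, so Pb = 83.5.
Sellers receive Ps = 83.5 + 51 = 134.5; Q' = 1052 − 8·83.5 = 384.
The subsidy expands output by 384 − 180 = 204 past the efficient level; on those units the gap between marginal cost and willingness to pay runs from 0 up to 51.
DWL = ½ × 51 × 204 = 5202.

Deadweight loss = $5202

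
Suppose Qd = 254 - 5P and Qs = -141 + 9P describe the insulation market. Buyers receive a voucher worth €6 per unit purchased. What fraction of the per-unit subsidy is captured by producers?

Producer share = 5/14

Pre-subsidy: 254 - 5P = -141 + 9P gives P* = 395/14, Q* = 1581/14.
With the rebate, buyers effectively pay Pb = Ps − 6, where Ps is the price sellers receive.
Demand in terms of Ps becomes Qd = 254 − 5(Ps − 6) = 284 - 5Ps. Setting this equal to supply: 284 - 5Ps = -141 + 9Ps, so Ps = 425/14.
Buyers pay Pb = 425/14 − 6 = 341/14; Q' = -141 + 9·(425/14) = 1851/14.
Buyers' price falls by P* − Pb = 395/14 − 341/14 = 27/7; sellers' price rises by Ps − P* = 425/14 − 395/14 = 15/7.
So producers capture (15/7)/6 = 5/14 of each unit of subsidy.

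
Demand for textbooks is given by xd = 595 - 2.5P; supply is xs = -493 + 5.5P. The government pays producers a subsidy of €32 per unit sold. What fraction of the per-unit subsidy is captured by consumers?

Consumer share = 0.6875

Pre-subsidy: 595 - 2.5P = -493 + 5.5P gives P* = 136, x* = 255.
With the subsidy, sellers receive Ps = Pb + 32 for each unit, where Pb is the price buyers pay.
Supply in terms of Pb becomes xs = -493 + 5.5(Pb + 32) = -317 + 5.5Pb. Setting this equal to demand: 595 - 2.5Pb = -317 + 5.5Pb, so Pb = 114.
Sellers receive Ps = 114 + 32 = 146; x' = 595 − 2.5·114 = 310.
Buyers' price falls by P* − Pb = 136 − 114 = 22; sellers' price rises by Ps − P* = 146 − 136 = 10.
So consumers capture 22/32 = 0.6875 of each unit of subsidy.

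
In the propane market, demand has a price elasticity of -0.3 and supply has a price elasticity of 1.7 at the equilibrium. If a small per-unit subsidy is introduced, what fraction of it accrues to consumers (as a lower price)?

Consumer share = 0.85

For a small subsidy around the equilibrium, the benefit split depends on the relative slopes, which at a point are proportional to the elasticities.
Buyer share = εs/(εs + |εd|) = 1.7/(1.7 + 0.3) = 0.85; seller share = |εd|/(εs + |εd|) = 0.15.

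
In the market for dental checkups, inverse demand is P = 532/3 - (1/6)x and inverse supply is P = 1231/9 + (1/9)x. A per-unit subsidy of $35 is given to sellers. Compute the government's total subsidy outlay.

Government cost = $9520

Pre-subsidy: 532/3 - (1/6)x = 1231/9 + (1/9)x gives x* = 146 and P* = 153.
With the subsidy, sellers receive Ps = Pb + 35 for each unit, where Pb is the price buyers pay.
On the curves, Pb = 532/3 - (1/6)x and Ps = 1231/9 + (1/9)x; the wedge Ps − Pb = 35 gives 1231/9 + (1/9)x − (532/3 - (1/6)x) = 35, so x' = 272.
Then Pb = 532/3 − (1/6)·272 = 132 and Ps = 1231/9 + (1/9)·272 = 167.
Government outlay = subsidy × quantity = 35 × 272 = 9520.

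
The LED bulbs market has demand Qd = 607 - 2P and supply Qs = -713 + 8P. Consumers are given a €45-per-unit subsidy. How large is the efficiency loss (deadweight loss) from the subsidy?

Pre-subsidy: 607 - 2P = -713 + 8P gives P* = 132, Q* = 343.
With the rebate, buyers effectively pay Pb = Ps − 45, where Ps is the price sellers receive.
Demand in terms of Ps becomes Qd = 607 − 2(Ps − 45) = 697 - 2Ps. Setting this equal to supply: 697 - 2Ps = -713 + 8Ps, so Ps = 141.
Buyers pay Pb = 141 − 45 = 96; Q' = -713 + 8·141 = 415.
The subsidy expands output by 415 − 343 = 72 past the efficient level; on those units the gap between marginal cost and willingness to pay runs from 0 up to 45.
DWL = ½ × 45 × 72 = 1620.

Deadweight loss = €1620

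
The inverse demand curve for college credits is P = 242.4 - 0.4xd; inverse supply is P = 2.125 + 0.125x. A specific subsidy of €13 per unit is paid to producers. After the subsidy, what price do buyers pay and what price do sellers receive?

Buyers pay 346/7; sellers receive 437/7

Pre-subsidy: 242.4 - 0.4x = 2.125 + 0.125x gives x* = 1373/3 and P* = 178/3.
With the subsidy, sellers receive Ps = Pb + 13 for each unit, where Pb is the price buyers pay.
On the curves, Pb = 242.4 - 0.4x and Ps = 2.125 + 0.125x; the wedge Ps − Pb = 13 gives 2.125 + 0.125x − (242.4 - 0.4x) = 13, so x' = 3377/7.
Then Pb = 242.4 − 0.4·(3377/7) = 346/7 and Ps = 2.125 + 0.125·(3377/7) = 437/7.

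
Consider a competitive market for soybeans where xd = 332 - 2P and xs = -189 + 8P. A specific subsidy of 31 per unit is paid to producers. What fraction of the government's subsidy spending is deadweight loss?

Pre-subsidy: 332 - 2P = -189 + 8P gives P* = 52.1, x* = 227.8.
With the subsidy, sellers receive Ps = Pb + 31 for each unit, where Pb is the price buyers pay.
Supply in terms of Pb becomes xs = -189 + 8(Pb + 31) = 59 + 8Pb. Setting this equal to demand: 332 - 2Pb = 59 + 8Pb, so Pb = 27.3.
Sellers receive Ps = 27.3 + 31 = 58.3; x' = 332 − 2·27.3 = 277.4.
ΔCS = ½(227.8 + 277.4)(52.1 − 27.3) = 6264.48; ΔPS = ½(227.8 + 277.4)(58.3 − 52.1) = 1566.12.
Government spending = 31 × 277.4 = 8599.4.
DWL = ½ × 31 × (277.4 − 227.8) = 768.8; fraction = 768.8 / 8599.4 = 124/1387.

DWL / government spending = 124/1387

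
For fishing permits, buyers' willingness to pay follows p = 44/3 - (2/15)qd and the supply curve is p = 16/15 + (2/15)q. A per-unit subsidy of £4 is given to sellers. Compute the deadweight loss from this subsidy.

Deadweight loss = £30

Pre-subsidy: 44/3 - (2/15)q = 16/15 + (2/15)q gives q* = 51 and p* = 118/15.
With the subsidy, sellers receive ps = pb + 4 for each unit, where pb is the price buyers pay.
On the curves, pb = 44/3 - (2/15)q and ps = 16/15 + (2/15)q; the wedge ps − pb = 4 gives 16/15 + (2/15)q − (44/3 - (2/15)q) = 4, so q' = 66.
Then pb = 44/3 − (2/15)·66 = 88/15 and ps = 16/15 + (2/15)·66 = 148/15.
The subsidy expands output by 66 − 51 = 15 past the efficient level; on those units the gap between marginal cost and willingness to pay runs from 0 up to 4.
DWL = ½ × 4 × 15 = 30.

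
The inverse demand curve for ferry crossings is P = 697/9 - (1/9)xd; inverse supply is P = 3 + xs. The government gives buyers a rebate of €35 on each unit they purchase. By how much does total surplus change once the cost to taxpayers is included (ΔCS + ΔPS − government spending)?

Net change in total surplus = -€551.25

Pre-subsidy: 697/9 - (1/9)x = 3 + x gives x* = 67 and P* = 70.
With the rebate, buyers effectively pay Pb = Ps − 35, where Ps is the price sellers receive.
On the curves, Pb = 697/9 - (1/9)x and Ps = 3 + x; the wedge Ps − Pb = 35 gives 3 + x − (697/9 - (1/9)x) = 35, so x' = 98.5.
Then Pb = 697/9 − (1/9)·98.5 = 66.5 and Ps = 3 + 1·98.5 = 101.5.
ΔCS = ½(67 + 98.5)(70 − 66.5) = 289.625; ΔPS = ½(67 + 98.5)(101.5 − 70) = 2606.625.
Government spending = 35 × 98.5 = 3447.5.
Net change = 289.625 + 2606.625 − 3447.5 = -551.25. The loss equals the DWL triangle ½·35·31.5.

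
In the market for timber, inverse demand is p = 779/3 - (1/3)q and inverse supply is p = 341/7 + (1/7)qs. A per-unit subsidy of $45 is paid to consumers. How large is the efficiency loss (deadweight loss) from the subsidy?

Deadweight loss = $2126.25

Pre-subsidy: 779/3 - (1/3)q = 341/7 + (1/7)q gives q* = 443 and p* = 112.
With the rebate, buyers effectively pay pb = ps − 45, where ps is the price sellers receive.
On the curves, pb = 779/3 - (1/3)q and ps = 341/7 + (1/7)q; the wedge ps − pb = 45 gives 341/7 + (1/7)q − (779/3 - (1/3)q) = 45, so q' = 537.5.
Then pb = 779/3 − (1/3)·537.5 = 80.5 and ps = 341/7 + (1/7)·537.5 = 125.5.
The subsidy expands output by 537.5 − 443 = 94.5 past the efficient level; on those units the gap between marginal cost and willingness to pay runs from 0 up to 45.
DWL = ½ × 45 × 94.5 = 2126.25.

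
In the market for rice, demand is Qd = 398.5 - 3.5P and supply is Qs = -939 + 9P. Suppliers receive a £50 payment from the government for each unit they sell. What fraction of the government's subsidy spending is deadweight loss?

DWL / government spending = 0.42

Pre-subsidy: 398.5 - 3.5P = -939 + 9P gives P* = 107, Q* = 24.
With the subsidy, sellers receive Ps = Pb + 50 for each unit, where Pb is the price buyers pay.
Supply in terms of Pb becomes Qs = -939 + 9(Pb + 50) = -489 + 9Pb. Setting this equal to demand: 398.5 - 3.5Pb = -489 + 9Pb, so Pb = 71.
Sellers receive Ps = 71 + 50 = 121; Q' = 398.5 − 3.5·71 = 150.
ΔCS = ½(24 + 150)(107 − 71) = 3132; ΔPS = ½(24 + 150)(121 − 107) = 1218.
Government spending = 50 × 150 = 7500.
DWL = ½ × 50 × (150 − 24) = 3150; fraction = 3150 / 7500 = 0.42.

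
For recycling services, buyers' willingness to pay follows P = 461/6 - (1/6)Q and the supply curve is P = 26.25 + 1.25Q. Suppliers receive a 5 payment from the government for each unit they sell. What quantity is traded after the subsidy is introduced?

Q' = 667/17

Pre-subsidy: 461/6 - (1/6)Q = 26.25 + 1.25Q gives Q* = 607/17 and P* = 1205/17.
With the subsidy, sellers receive Ps = Pb + 5 for each unit, where Pb is the price buyers pay.
On the curves, Pb = 461/6 - (1/6)Q and Ps = 26.25 + 1.25Q; the wedge Ps − Pb = 5 gives 26.25 + 1.25Q − (461/6 - (1/6)Q) = 5, so Q' = 667/17.
Then Pb = 461/6 − (1/6)·(667/17) = 1195/17 and Ps = 26.25 + 1.25·(667/17) = 1280/17.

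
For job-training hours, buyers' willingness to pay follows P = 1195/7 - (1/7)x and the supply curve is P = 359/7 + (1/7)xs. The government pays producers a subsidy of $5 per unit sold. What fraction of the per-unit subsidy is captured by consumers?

Pre-subsidy: 1195/7 - (1/7)x = 359/7 + (1/7)x gives x* = 418 and P* = 111.
With the subsidy, sellers receive Ps = Pb + 5 for each unit, where Pb is the price buyers pay.
On the curves, Pb = 1195/7 - (1/7)x and Ps = 359/7 + (1/7)x; the wedge Ps − Pb = 5 gives 359/7 + (1/7)x − (1195/7 - (1/7)x) = 5, so x' = 435.5.
Then Pb = 1195/7 − (1/7)·435.5 = 108.5 and Ps = 359/7 + (1/7)·435.5 = 113.5.
Buyers' price falls by P* − Pb = 111 − 108.5 = 2.5; sellers' price rises by Ps − P* = 113.5 − 111 = 2.5.
So consumers capture 2.5/5 = 0.5 of each unit of subsidy.

Consumer share = 0.5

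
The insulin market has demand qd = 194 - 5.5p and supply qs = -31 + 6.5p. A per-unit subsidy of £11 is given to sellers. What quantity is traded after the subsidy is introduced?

Pre-subsidy: 194 - 5.5p = -31 + 6.5p gives p* = 18.75, q* = 90.875.
With the subsidy, sellers receive ps = pb + 11 for each unit, where pb is the price buyers pay.
Supply in terms of pb becomes qs = -31 + 6.5(pb + 11) = 40.5 + 6.5pb. Setting this equal to demand: 194 - 5.5pb = 40.5 + 6.5pb, so pb = 307/24.
Sellers receive ps = 307/24 + 11 = 571/24; q' = 194 − 5.5·(307/24) = 5935/48.

q' = 5935/48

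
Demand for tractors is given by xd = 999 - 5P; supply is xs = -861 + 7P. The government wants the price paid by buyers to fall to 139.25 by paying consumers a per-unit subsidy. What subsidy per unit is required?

Required subsidy s = 27 per unit

At a buyer price of 139.25, quantity demanded is 999 − 5·139.25 = 302.75.
Sellers supply 302.75 only when they receive Ps with -861 + 7·Ps = 302.75, i.e. Ps = 166.25.
s = Ps − Pb = 166.25 − 139.25 = 27.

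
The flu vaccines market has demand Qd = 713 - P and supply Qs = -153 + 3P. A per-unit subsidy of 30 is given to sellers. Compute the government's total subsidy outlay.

Government cost = 15570

Pre-subsidy: 713 - P = -153 + 3P gives P* = 216.5, Q* = 496.5.
With the subsidy, sellers receive Ps = Pb + 30 for each unit, where Pb is the price buyers pay.
Supply in terms of Pb becomes Qs = -153 + 3(Pb + 30) = -63 + 3Pb. Setting this equal to demand: 713 - Pb = -63 + 3Pb, so Pb = 194.
Sellers receive Ps = 194 + 30 = 224; Q' = 713 − 1·194 = 519.
Government outlay = subsidy × quantity = 30 × 519 = 15570.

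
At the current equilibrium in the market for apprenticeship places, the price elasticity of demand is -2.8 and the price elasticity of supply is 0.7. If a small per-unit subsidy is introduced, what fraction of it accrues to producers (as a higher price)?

Producer share = 0.8

For a small subsidy around the equilibrium, the benefit split depends on the relative slopes, which at a point are proportional to the elasticities.
Buyer share = εs/(εs + |εd|) = 0.7/(0.7 + 2.8) = 0.2; seller share = |εd|/(εs + |εd|) = 0.8.
So producers capture 0.8 of the subsidy.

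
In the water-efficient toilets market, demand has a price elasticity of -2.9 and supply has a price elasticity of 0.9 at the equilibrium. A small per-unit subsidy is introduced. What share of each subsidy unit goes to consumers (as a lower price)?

Consumer share = 9/38

For a small subsidy around the equilibrium, the benefit split depends on the relative slopes, which at a point are proportional to the elasticities.
Buyer share = εs/(εs + |εd|) = 0.9/(0.9 + 2.9) = 9/38; seller share = |εd|/(εs + |εd|) = 29/38.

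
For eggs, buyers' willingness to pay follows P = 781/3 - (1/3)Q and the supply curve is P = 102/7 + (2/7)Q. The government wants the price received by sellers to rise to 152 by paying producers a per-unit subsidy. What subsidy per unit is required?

Required subsidy s = 52 per unit

At a seller price of 152, quantity supplied is -51 + 3.5·152 = 481.
Buyers absorb 481 only when they pay Pb = 781/3 − (1/3)·481 = 100.
s = Ps − Pb = 152 − 100 = 52.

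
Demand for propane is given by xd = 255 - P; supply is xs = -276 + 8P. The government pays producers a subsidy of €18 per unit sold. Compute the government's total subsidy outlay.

Government cost = €3816

Pre-subsidy: 255 - P = -276 + 8P gives P* = 59, x* = 196.
With the subsidy, sellers receive Ps = Pb + 18 for each unit, where Pb is the price buyers pay.
Supply in terms of Pb becomes xs = -276 + 8(Pb + 18) = -132 + 8Pb. Setting this equal to demand: 255 - Pb = -132 + 8Pb, so Pb = 43.
Sellers receive Ps = 43 + 18 = 61; x' = 255 − 1·43 = 212.
Government outlay = subsidy × quantity = 18 × 212 = 3816.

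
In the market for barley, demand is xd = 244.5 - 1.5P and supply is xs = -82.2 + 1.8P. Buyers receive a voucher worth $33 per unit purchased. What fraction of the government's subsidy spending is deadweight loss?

DWL / government spending = 9/82

Pre-subsidy: 244.5 - 1.5P = -82.2 + 1.8P gives P* = 99, x* = 96.
With the rebate, buyers effectively pay Pb = Ps − 33, where Ps is the price sellers receive.
Demand in terms of Ps becomes xd = 244.5 − 1.5(Ps − 33) = 294 - 1.5Ps. Setting this equal to supply: 294 - 1.5Ps = -82.2 + 1.8Ps, so Ps = 114.
Buyers pay Pb = 114 − 33 = 81; x' = -82.2 + 1.8·114 = 123.
ΔCS = ½(96 + 123)(99 − 81) = 1971; ΔPS = ½(96 + 123)(114 − 99) = 1642.5.
Government spending = 33 × 123 = 4059.
DWL = ½ × 33 × (123 − 96) = 445.5; fraction = 445.5 / 4059 = 9/82.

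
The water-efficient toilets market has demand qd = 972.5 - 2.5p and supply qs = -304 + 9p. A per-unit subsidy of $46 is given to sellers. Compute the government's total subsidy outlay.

Pre-subsidy: 972.5 - 2.5p = -304 + 9p gives p* = 111, q* = 695.
With the subsidy, sellers receive ps = pb + 46 for each unit, where pb is the price buyers pay.
Supply in terms of pb becomes qs = -304 + 9(pb + 46) = 110 + 9pb. Setting this equal to demand: 972.5 - 2.5pb = 110 + 9pb, so pb = 75.
Sellers receive ps = 75 + 46 = 121; q' = 972.5 − 2.5·75 = 785.
Government outlay = subsidy × quantity = 46 × 785 = 36110.

Government cost = $36110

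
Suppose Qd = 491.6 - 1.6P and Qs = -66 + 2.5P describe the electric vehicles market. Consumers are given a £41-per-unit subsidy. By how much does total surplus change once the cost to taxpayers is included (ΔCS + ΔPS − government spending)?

Pre-subsidy: 491.6 - 1.6P = -66 + 2.5P gives P* = 136, Q* = 274.
With the rebate, buyers effectively pay Pb = Ps − 41, where Ps is the price sellers receive.
Demand in terms of Ps becomes Qd = 491.6 − 1.6(Ps − 41) = 557.2 - 1.6Ps. Setting this equal to supply: 557.2 - 1.6Ps = -66 + 2.5Ps, so Ps = 152.
Buyers pay Pb = 152 − 41 = 111; Q' = -66 + 2.5·152 = 314.
ΔCS = ½(274 + 314)(136 − 111) = 7350; ΔPS = ½(274 + 314)(152 − 136) = 4704.
Government spending = 41 × 314 = 12874.
Net change = 7350 + 4704 − 12874 = -820. The loss equals the DWL triangle ½·41·40.

Net change in total surplus = -£820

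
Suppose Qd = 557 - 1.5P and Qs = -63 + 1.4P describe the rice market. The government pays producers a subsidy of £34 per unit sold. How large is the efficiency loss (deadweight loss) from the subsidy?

Deadweight loss = 12138/29

Pre-subsidy: 557 - 1.5P = -63 + 1.4P gives P* = 6200/29, Q* = 6853/29.
With the subsidy, sellers receive Ps = Pb + 34 for each unit, where Pb is the price buyers pay.
Supply in terms of Pb becomes Qs = -63 + 1.4(Pb + 34) = -15.4 + 1.4Pb. Setting this equal to demand: 557 - 1.5Pb = -15.4 + 1.4Pb, so Pb = 5724/29.
Sellers receive Ps = 5724/29 + 34 = 6710/29; Q' = 557 − 1.5·(5724/29) = 7567/29.
The subsidy expands output by 7567/29 − 6853/29 = 714/29 past the efficient level; on those units the gap between marginal cost and willingness to pay runs from 0 up to 34.
DWL = ½ × 34 × 714/29 = 12138/29.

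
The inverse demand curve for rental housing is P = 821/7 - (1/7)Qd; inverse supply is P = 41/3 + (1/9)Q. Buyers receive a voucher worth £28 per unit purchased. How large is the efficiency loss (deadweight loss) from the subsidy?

Pre-subsidy: 821/7 - (1/7)Q = 41/3 + (1/9)Q gives Q* = 408 and P* = 59.
With the rebate, buyers effectively pay Pb = Ps − 28, where Ps is the price sellers receive.
On the curves, Pb = 821/7 - (1/7)Q and Ps = 41/3 + (1/9)Q; the wedge Ps − Pb = 28 gives 41/3 + (1/9)Q − (821/7 - (1/7)Q) = 28, so Q' = 518.25.
Then Pb = 821/7 − (1/7)·518.25 = 43.25 and Ps = 41/3 + (1/9)·518.25 = 71.25.
The subsidy expands output by 518.25 − 408 = 110.25 past the efficient level; on those units the gap between marginal cost and willingness to pay runs from 0 up to 28.
DWL = ½ × 28 × 110.25 = 1543.5.

Deadweight loss = £1543.5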